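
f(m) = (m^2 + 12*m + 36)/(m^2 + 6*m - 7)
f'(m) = (-2*m - 6)*(m^2 + 12*m + 36)/(m^2 + 6*m - 7)^2 + (2*m + 12)/(m^2 + 6*m - 7)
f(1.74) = 9.26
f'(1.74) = -11.18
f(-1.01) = -2.07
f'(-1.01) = -1.51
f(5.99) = 2.22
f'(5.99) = -0.25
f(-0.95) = -2.16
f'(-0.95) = -1.61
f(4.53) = 2.72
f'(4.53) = -0.49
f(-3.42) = -0.42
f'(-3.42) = -0.30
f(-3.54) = -0.39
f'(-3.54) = -0.29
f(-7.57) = 0.50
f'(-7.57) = 0.30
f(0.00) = -5.14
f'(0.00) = -6.12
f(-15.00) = 0.63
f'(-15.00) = -0.02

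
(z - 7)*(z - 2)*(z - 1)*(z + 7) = z^4 - 3*z^3 - 47*z^2 + 147*z - 98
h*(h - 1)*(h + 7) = h^3 + 6*h^2 - 7*h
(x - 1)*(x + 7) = x^2 + 6*x - 7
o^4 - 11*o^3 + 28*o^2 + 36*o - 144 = (o - 6)*(o - 4)*(o - 3)*(o + 2)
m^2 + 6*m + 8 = (m + 2)*(m + 4)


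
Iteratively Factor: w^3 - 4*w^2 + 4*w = (w - 2)*(w^2 - 2*w) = (w - 2)^2*(w)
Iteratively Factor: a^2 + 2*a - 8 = (a - 2)*(a + 4)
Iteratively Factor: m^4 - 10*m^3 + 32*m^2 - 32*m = (m - 4)*(m^3 - 6*m^2 + 8*m) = (m - 4)^2*(m^2 - 2*m) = m*(m - 4)^2*(m - 2)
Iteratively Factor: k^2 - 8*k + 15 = (k - 5)*(k - 3)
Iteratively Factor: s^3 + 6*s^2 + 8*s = (s + 2)*(s^2 + 4*s) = (s + 2)*(s + 4)*(s)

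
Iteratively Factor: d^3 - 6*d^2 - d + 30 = (d - 5)*(d^2 - d - 6) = (d - 5)*(d - 3)*(d + 2)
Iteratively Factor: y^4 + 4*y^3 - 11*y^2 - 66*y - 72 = (y + 2)*(y^3 + 2*y^2 - 15*y - 36) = (y + 2)*(y + 3)*(y^2 - y - 12) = (y - 4)*(y + 2)*(y + 3)*(y + 3)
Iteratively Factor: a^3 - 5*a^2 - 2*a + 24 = (a - 4)*(a^2 - a - 6) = (a - 4)*(a + 2)*(a - 3)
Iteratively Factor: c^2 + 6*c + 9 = (c + 3)*(c + 3)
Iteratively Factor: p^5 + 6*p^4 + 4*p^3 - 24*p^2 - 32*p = (p + 2)*(p^4 + 4*p^3 - 4*p^2 - 16*p) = p*(p + 2)*(p^3 + 4*p^2 - 4*p - 16) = p*(p - 2)*(p + 2)*(p^2 + 6*p + 8) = p*(p - 2)*(p + 2)*(p + 4)*(p + 2)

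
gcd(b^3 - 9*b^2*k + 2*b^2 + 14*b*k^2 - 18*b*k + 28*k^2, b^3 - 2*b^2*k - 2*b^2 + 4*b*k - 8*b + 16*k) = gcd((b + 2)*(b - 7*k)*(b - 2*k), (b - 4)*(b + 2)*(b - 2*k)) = b^2 - 2*b*k + 2*b - 4*k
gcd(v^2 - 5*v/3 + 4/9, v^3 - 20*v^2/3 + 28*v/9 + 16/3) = v - 4/3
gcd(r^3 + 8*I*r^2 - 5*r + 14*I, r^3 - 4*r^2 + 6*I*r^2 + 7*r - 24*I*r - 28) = r^2 + 6*I*r + 7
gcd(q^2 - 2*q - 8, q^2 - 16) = q - 4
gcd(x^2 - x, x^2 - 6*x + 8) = 1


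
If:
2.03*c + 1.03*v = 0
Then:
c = -0.507389162561576*v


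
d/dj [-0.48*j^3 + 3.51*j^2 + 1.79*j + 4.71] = -1.44*j^2 + 7.02*j + 1.79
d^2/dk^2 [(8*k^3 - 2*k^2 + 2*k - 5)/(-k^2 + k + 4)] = 2*(-40*k^3 - 57*k^2 - 423*k + 65)/(k^6 - 3*k^5 - 9*k^4 + 23*k^3 + 36*k^2 - 48*k - 64)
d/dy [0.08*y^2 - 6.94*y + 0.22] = 0.16*y - 6.94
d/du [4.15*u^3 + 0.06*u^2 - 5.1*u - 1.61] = 12.45*u^2 + 0.12*u - 5.1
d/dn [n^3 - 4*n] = 3*n^2 - 4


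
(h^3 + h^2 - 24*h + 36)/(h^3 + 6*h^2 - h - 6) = (h^2 - 5*h + 6)/(h^2 - 1)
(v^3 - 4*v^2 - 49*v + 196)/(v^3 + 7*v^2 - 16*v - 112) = (v - 7)/(v + 4)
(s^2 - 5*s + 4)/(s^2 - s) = (s - 4)/s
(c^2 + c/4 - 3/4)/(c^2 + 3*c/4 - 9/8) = 2*(c + 1)/(2*c + 3)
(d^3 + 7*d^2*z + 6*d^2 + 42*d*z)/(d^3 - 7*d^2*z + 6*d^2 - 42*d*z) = (-d - 7*z)/(-d + 7*z)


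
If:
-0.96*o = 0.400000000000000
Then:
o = -0.42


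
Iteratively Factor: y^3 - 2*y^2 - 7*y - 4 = (y + 1)*(y^2 - 3*y - 4) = (y - 4)*(y + 1)*(y + 1)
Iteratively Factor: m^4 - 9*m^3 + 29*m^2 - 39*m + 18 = (m - 3)*(m^3 - 6*m^2 + 11*m - 6) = (m - 3)*(m - 2)*(m^2 - 4*m + 3) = (m - 3)*(m - 2)*(m - 1)*(m - 3)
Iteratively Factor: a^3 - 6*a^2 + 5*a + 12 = (a - 4)*(a^2 - 2*a - 3) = (a - 4)*(a + 1)*(a - 3)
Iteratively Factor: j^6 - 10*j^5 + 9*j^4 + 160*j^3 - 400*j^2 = (j - 4)*(j^5 - 6*j^4 - 15*j^3 + 100*j^2) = (j - 4)*(j + 4)*(j^4 - 10*j^3 + 25*j^2) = j*(j - 4)*(j + 4)*(j^3 - 10*j^2 + 25*j) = j*(j - 5)*(j - 4)*(j + 4)*(j^2 - 5*j) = j*(j - 5)^2*(j - 4)*(j + 4)*(j)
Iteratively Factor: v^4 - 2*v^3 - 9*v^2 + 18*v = (v - 3)*(v^3 + v^2 - 6*v) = v*(v - 3)*(v^2 + v - 6) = v*(v - 3)*(v - 2)*(v + 3)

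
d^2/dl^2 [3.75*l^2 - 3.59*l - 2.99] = 7.50000000000000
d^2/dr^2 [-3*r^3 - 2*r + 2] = -18*r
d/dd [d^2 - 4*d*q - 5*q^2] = 2*d - 4*q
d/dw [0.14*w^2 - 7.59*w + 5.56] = 0.28*w - 7.59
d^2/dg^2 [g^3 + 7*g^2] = 6*g + 14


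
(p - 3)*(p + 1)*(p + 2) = p^3 - 7*p - 6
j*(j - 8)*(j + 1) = j^3 - 7*j^2 - 8*j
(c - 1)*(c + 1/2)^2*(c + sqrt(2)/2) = c^4 + sqrt(2)*c^3/2 - 3*c^2/4 - 3*sqrt(2)*c/8 - c/4 - sqrt(2)/8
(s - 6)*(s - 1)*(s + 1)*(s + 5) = s^4 - s^3 - 31*s^2 + s + 30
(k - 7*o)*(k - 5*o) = k^2 - 12*k*o + 35*o^2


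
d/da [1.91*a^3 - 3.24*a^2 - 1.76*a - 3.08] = 5.73*a^2 - 6.48*a - 1.76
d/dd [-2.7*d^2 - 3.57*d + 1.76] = -5.4*d - 3.57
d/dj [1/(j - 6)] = -1/(j - 6)^2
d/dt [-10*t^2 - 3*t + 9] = -20*t - 3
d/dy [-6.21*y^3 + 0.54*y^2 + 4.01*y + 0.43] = -18.63*y^2 + 1.08*y + 4.01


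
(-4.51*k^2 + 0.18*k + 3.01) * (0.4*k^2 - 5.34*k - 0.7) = -1.804*k^4 + 24.1554*k^3 + 3.3998*k^2 - 16.1994*k - 2.107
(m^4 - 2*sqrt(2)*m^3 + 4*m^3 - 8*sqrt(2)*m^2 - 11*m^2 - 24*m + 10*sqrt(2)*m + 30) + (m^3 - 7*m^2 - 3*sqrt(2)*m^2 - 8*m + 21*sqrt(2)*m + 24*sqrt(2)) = m^4 - 2*sqrt(2)*m^3 + 5*m^3 - 18*m^2 - 11*sqrt(2)*m^2 - 32*m + 31*sqrt(2)*m + 30 + 24*sqrt(2)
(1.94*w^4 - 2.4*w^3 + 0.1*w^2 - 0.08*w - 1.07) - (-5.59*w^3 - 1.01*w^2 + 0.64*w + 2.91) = 1.94*w^4 + 3.19*w^3 + 1.11*w^2 - 0.72*w - 3.98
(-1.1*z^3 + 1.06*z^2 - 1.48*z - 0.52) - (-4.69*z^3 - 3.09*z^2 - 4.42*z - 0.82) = 3.59*z^3 + 4.15*z^2 + 2.94*z + 0.3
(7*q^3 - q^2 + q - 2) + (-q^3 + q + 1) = 6*q^3 - q^2 + 2*q - 1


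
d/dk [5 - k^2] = -2*k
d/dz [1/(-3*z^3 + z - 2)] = (9*z^2 - 1)/(3*z^3 - z + 2)^2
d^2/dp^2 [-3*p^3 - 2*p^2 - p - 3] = -18*p - 4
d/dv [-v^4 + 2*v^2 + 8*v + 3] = -4*v^3 + 4*v + 8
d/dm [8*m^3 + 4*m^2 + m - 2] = 24*m^2 + 8*m + 1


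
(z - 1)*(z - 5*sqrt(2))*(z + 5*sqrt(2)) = z^3 - z^2 - 50*z + 50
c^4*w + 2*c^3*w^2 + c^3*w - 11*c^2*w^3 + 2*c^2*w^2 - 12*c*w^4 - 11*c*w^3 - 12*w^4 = (c - 3*w)*(c + w)*(c + 4*w)*(c*w + w)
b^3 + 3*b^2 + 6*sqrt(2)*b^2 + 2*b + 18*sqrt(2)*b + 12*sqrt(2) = (b + 1)*(b + 2)*(b + 6*sqrt(2))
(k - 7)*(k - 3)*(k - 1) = k^3 - 11*k^2 + 31*k - 21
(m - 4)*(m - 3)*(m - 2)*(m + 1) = m^4 - 8*m^3 + 17*m^2 + 2*m - 24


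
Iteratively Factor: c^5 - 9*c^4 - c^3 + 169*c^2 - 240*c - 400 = (c + 4)*(c^4 - 13*c^3 + 51*c^2 - 35*c - 100) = (c + 1)*(c + 4)*(c^3 - 14*c^2 + 65*c - 100) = (c - 4)*(c + 1)*(c + 4)*(c^2 - 10*c + 25) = (c - 5)*(c - 4)*(c + 1)*(c + 4)*(c - 5)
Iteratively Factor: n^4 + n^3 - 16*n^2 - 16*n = (n + 1)*(n^3 - 16*n) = n*(n + 1)*(n^2 - 16) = n*(n - 4)*(n + 1)*(n + 4)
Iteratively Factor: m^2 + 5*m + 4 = (m + 1)*(m + 4)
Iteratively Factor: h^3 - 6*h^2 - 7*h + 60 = (h - 4)*(h^2 - 2*h - 15) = (h - 5)*(h - 4)*(h + 3)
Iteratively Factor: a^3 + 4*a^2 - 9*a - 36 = (a - 3)*(a^2 + 7*a + 12) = (a - 3)*(a + 3)*(a + 4)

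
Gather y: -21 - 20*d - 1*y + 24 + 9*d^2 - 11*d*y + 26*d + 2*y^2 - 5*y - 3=9*d^2 + 6*d + 2*y^2 + y*(-11*d - 6)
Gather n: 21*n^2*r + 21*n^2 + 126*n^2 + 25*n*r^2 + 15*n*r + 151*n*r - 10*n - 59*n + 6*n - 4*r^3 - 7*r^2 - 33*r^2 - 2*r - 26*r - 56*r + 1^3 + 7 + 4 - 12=n^2*(21*r + 147) + n*(25*r^2 + 166*r - 63) - 4*r^3 - 40*r^2 - 84*r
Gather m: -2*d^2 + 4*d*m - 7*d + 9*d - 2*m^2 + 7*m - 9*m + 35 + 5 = -2*d^2 + 2*d - 2*m^2 + m*(4*d - 2) + 40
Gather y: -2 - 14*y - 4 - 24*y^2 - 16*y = -24*y^2 - 30*y - 6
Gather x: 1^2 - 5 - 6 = -10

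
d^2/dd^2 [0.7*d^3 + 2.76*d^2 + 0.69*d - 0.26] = 4.2*d + 5.52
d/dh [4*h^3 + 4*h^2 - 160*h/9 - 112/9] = 12*h^2 + 8*h - 160/9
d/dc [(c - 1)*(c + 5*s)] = 2*c + 5*s - 1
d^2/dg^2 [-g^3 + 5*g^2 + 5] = 10 - 6*g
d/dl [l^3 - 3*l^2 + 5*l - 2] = 3*l^2 - 6*l + 5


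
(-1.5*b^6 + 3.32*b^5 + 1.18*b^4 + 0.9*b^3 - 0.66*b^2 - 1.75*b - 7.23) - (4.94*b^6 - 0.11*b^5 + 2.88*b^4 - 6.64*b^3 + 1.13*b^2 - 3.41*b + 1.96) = -6.44*b^6 + 3.43*b^5 - 1.7*b^4 + 7.54*b^3 - 1.79*b^2 + 1.66*b - 9.19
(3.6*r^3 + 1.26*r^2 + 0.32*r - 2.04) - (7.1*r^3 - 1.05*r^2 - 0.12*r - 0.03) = -3.5*r^3 + 2.31*r^2 + 0.44*r - 2.01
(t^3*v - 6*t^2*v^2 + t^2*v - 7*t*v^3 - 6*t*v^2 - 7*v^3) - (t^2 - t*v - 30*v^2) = t^3*v - 6*t^2*v^2 + t^2*v - t^2 - 7*t*v^3 - 6*t*v^2 + t*v - 7*v^3 + 30*v^2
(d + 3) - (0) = d + 3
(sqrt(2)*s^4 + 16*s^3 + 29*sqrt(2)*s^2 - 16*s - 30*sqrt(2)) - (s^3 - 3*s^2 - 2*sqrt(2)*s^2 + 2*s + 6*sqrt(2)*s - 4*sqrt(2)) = sqrt(2)*s^4 + 15*s^3 + 3*s^2 + 31*sqrt(2)*s^2 - 18*s - 6*sqrt(2)*s - 26*sqrt(2)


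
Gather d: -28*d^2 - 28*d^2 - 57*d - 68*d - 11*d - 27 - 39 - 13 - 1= -56*d^2 - 136*d - 80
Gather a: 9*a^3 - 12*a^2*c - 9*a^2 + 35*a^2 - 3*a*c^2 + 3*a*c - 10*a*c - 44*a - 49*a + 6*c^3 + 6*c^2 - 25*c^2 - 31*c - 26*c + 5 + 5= 9*a^3 + a^2*(26 - 12*c) + a*(-3*c^2 - 7*c - 93) + 6*c^3 - 19*c^2 - 57*c + 10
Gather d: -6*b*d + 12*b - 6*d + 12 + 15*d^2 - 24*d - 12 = 12*b + 15*d^2 + d*(-6*b - 30)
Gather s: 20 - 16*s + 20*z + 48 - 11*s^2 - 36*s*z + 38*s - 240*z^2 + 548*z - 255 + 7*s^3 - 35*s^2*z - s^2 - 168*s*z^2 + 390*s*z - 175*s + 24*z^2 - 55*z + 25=7*s^3 + s^2*(-35*z - 12) + s*(-168*z^2 + 354*z - 153) - 216*z^2 + 513*z - 162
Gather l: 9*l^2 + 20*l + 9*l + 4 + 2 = 9*l^2 + 29*l + 6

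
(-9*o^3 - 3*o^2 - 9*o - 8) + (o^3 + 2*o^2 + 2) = -8*o^3 - o^2 - 9*o - 6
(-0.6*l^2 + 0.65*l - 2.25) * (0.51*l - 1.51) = -0.306*l^3 + 1.2375*l^2 - 2.129*l + 3.3975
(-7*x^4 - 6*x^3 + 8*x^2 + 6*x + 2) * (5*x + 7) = -35*x^5 - 79*x^4 - 2*x^3 + 86*x^2 + 52*x + 14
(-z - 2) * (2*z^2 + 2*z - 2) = -2*z^3 - 6*z^2 - 2*z + 4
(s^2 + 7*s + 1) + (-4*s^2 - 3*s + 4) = -3*s^2 + 4*s + 5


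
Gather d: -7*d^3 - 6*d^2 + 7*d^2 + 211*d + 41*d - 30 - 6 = -7*d^3 + d^2 + 252*d - 36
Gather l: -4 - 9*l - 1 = -9*l - 5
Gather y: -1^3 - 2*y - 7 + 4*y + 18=2*y + 10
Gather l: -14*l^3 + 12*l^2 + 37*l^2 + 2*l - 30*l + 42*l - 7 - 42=-14*l^3 + 49*l^2 + 14*l - 49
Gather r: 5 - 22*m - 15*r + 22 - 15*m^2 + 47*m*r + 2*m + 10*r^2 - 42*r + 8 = -15*m^2 - 20*m + 10*r^2 + r*(47*m - 57) + 35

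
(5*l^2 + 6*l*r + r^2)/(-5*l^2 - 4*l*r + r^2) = (5*l + r)/(-5*l + r)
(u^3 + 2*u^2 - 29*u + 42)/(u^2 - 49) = (u^2 - 5*u + 6)/(u - 7)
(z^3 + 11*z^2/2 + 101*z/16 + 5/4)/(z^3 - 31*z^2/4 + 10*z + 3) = (z^2 + 21*z/4 + 5)/(z^2 - 8*z + 12)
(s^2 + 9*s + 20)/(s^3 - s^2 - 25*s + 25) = (s + 4)/(s^2 - 6*s + 5)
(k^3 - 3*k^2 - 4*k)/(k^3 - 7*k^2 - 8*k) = (k - 4)/(k - 8)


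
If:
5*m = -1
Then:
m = -1/5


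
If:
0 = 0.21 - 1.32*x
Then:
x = 0.16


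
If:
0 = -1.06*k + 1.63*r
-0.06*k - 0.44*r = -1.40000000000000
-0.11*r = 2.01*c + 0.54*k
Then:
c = -1.23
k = 4.04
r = 2.63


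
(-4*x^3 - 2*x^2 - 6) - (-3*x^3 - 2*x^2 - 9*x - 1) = -x^3 + 9*x - 5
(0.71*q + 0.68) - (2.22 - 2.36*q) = 3.07*q - 1.54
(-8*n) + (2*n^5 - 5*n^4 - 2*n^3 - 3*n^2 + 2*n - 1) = 2*n^5 - 5*n^4 - 2*n^3 - 3*n^2 - 6*n - 1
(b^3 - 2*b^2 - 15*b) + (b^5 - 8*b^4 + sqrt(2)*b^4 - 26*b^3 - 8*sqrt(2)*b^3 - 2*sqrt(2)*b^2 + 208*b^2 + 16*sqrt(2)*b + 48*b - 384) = b^5 - 8*b^4 + sqrt(2)*b^4 - 25*b^3 - 8*sqrt(2)*b^3 - 2*sqrt(2)*b^2 + 206*b^2 + 16*sqrt(2)*b + 33*b - 384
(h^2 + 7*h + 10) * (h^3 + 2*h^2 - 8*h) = h^5 + 9*h^4 + 16*h^3 - 36*h^2 - 80*h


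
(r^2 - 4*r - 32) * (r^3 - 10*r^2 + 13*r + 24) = r^5 - 14*r^4 + 21*r^3 + 292*r^2 - 512*r - 768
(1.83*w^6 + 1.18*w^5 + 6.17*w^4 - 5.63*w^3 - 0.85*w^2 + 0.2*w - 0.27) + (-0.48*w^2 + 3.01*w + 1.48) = 1.83*w^6 + 1.18*w^5 + 6.17*w^4 - 5.63*w^3 - 1.33*w^2 + 3.21*w + 1.21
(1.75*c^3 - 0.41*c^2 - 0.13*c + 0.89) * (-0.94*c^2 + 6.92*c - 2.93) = -1.645*c^5 + 12.4954*c^4 - 7.8425*c^3 - 0.5349*c^2 + 6.5397*c - 2.6077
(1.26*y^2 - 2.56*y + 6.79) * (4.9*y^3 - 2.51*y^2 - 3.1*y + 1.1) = 6.174*y^5 - 15.7066*y^4 + 35.7906*y^3 - 7.7209*y^2 - 23.865*y + 7.469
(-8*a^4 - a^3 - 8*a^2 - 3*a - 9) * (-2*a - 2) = 16*a^5 + 18*a^4 + 18*a^3 + 22*a^2 + 24*a + 18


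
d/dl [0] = 0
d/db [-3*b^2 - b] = -6*b - 1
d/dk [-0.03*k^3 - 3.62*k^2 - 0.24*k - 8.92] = -0.09*k^2 - 7.24*k - 0.24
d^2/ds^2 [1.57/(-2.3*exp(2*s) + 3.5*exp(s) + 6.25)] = (1.57*(4.6*exp(s) - 3.5)*(9.2*exp(s) - 7.0)*exp(s) + (14.444*exp(s) - 5.495)*(-2.3*exp(2*s) + 3.5*exp(s) + 6.25))*exp(s)/(-2.3*exp(2*s) + 3.5*exp(s) + 6.25)^3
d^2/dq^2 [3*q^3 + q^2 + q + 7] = 18*q + 2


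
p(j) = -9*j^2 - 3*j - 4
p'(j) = -18*j - 3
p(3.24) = -108.20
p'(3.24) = -61.32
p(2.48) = -66.79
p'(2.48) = -47.64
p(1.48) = -28.15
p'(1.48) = -29.64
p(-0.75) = -6.81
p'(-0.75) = 10.50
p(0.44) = -7.06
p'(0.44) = -10.92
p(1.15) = -19.35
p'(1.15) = -23.70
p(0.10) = -4.39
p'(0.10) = -4.80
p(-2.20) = -40.96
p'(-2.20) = 36.60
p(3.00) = -94.00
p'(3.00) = -57.00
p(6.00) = -346.00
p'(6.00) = -111.00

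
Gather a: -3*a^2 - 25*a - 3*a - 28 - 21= -3*a^2 - 28*a - 49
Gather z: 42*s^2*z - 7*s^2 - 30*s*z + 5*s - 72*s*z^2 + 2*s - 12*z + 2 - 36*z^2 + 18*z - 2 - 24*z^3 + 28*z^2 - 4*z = -7*s^2 + 7*s - 24*z^3 + z^2*(-72*s - 8) + z*(42*s^2 - 30*s + 2)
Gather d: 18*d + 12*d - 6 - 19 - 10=30*d - 35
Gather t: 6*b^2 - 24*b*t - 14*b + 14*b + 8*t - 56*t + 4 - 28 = 6*b^2 + t*(-24*b - 48) - 24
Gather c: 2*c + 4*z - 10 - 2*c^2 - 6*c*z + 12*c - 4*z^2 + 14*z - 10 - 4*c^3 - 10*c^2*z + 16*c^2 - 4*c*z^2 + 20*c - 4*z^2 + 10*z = -4*c^3 + c^2*(14 - 10*z) + c*(-4*z^2 - 6*z + 34) - 8*z^2 + 28*z - 20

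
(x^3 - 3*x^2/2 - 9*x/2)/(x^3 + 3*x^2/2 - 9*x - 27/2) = x/(x + 3)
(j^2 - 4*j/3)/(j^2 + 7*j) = (j - 4/3)/(j + 7)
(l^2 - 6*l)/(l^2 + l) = (l - 6)/(l + 1)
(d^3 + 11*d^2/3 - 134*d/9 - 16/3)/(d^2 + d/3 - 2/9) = (9*d^3 + 33*d^2 - 134*d - 48)/(9*d^2 + 3*d - 2)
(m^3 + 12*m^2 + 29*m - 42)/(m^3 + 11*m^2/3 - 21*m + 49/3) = 3*(m + 6)/(3*m - 7)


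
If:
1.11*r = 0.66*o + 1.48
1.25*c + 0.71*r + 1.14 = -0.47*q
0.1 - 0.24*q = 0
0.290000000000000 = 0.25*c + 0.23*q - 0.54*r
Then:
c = -0.68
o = -3.38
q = 0.42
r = -0.68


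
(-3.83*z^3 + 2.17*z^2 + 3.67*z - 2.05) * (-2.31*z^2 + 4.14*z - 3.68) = 8.8473*z^5 - 20.8689*z^4 + 14.6005*z^3 + 11.9437*z^2 - 21.9926*z + 7.544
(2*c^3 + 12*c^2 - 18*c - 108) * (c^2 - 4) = 2*c^5 + 12*c^4 - 26*c^3 - 156*c^2 + 72*c + 432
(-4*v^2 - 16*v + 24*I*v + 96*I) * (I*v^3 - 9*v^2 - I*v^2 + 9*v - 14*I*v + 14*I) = -4*I*v^5 + 12*v^4 - 12*I*v^4 + 36*v^3 - 144*I*v^3 + 288*v^2 - 480*I*v^2 + 1008*v + 640*I*v - 1344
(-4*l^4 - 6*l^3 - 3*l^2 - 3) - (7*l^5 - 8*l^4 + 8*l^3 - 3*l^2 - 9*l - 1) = -7*l^5 + 4*l^4 - 14*l^3 + 9*l - 2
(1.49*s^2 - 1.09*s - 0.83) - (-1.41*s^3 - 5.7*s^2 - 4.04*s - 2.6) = 1.41*s^3 + 7.19*s^2 + 2.95*s + 1.77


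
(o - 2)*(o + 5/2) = o^2 + o/2 - 5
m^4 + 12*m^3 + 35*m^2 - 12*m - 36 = (m - 1)*(m + 1)*(m + 6)^2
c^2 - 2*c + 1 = (c - 1)^2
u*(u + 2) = u^2 + 2*u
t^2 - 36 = (t - 6)*(t + 6)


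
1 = 1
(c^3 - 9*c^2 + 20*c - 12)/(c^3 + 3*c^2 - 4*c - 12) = (c^2 - 7*c + 6)/(c^2 + 5*c + 6)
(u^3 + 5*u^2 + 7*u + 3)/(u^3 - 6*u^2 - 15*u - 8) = (u + 3)/(u - 8)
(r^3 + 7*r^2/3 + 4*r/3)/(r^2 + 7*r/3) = (3*r^2 + 7*r + 4)/(3*r + 7)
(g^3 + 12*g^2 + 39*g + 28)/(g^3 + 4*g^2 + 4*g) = (g^3 + 12*g^2 + 39*g + 28)/(g*(g^2 + 4*g + 4))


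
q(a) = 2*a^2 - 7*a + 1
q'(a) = 4*a - 7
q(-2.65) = 33.60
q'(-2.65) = -17.60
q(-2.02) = 23.30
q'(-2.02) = -15.08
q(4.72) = 12.52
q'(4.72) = 11.88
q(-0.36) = 3.78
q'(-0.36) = -8.44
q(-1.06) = 10.67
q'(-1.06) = -11.24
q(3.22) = -0.80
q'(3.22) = 5.88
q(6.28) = 35.92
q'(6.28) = 18.12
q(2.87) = -2.62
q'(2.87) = 4.48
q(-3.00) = 40.00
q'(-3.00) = -19.00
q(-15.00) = 556.00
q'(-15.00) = -67.00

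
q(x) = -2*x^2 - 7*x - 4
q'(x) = -4*x - 7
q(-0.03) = -3.79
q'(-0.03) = -6.88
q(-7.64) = -67.26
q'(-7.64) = 23.56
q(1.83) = -23.51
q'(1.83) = -14.32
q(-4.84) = -16.97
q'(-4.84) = 12.36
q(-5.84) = -31.33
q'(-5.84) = 16.36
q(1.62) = -20.59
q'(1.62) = -13.48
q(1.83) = -23.51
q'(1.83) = -14.32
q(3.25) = -47.88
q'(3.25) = -20.00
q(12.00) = -376.00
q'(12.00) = -55.00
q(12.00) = -376.00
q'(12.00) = -55.00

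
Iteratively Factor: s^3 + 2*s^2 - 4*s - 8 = (s + 2)*(s^2 - 4) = (s + 2)^2*(s - 2)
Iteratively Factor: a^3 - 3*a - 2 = (a + 1)*(a^2 - a - 2) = (a - 2)*(a + 1)*(a + 1)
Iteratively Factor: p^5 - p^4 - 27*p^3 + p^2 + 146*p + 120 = (p + 4)*(p^4 - 5*p^3 - 7*p^2 + 29*p + 30) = (p - 5)*(p + 4)*(p^3 - 7*p - 6) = (p - 5)*(p + 2)*(p + 4)*(p^2 - 2*p - 3) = (p - 5)*(p - 3)*(p + 2)*(p + 4)*(p + 1)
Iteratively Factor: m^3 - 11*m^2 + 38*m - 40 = (m - 2)*(m^2 - 9*m + 20) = (m - 5)*(m - 2)*(m - 4)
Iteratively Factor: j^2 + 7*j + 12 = (j + 3)*(j + 4)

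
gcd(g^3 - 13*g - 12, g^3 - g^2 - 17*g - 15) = g^2 + 4*g + 3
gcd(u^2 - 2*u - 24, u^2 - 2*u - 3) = 1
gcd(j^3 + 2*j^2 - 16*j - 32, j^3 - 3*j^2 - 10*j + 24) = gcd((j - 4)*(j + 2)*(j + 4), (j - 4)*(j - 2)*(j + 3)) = j - 4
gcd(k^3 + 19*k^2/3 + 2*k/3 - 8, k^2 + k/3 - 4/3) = k^2 + k/3 - 4/3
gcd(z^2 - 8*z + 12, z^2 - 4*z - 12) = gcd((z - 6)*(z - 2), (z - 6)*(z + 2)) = z - 6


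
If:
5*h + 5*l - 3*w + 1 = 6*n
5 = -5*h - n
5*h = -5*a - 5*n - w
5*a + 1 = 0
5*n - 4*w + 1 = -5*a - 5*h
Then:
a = -1/5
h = -129/100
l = 59/20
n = 29/20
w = 1/5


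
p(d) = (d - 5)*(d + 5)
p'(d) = 2*d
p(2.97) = -16.18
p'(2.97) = 5.94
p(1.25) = -23.44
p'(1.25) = 2.50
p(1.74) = -21.97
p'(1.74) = 3.48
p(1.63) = -22.34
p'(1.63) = 3.26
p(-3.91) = -9.71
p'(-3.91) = -7.82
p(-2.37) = -19.38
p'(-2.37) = -4.74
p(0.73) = -24.47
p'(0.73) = 1.46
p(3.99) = -9.08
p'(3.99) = 7.98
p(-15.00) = 200.00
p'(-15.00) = -30.00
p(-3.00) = -16.00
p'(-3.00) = -6.00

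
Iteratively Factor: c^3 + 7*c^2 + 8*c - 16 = (c + 4)*(c^2 + 3*c - 4) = (c + 4)^2*(c - 1)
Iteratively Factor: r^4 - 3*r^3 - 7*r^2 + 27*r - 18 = (r + 3)*(r^3 - 6*r^2 + 11*r - 6) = (r - 3)*(r + 3)*(r^2 - 3*r + 2) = (r - 3)*(r - 1)*(r + 3)*(r - 2)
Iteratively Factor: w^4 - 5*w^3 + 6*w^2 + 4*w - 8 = (w - 2)*(w^3 - 3*w^2 + 4) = (w - 2)^2*(w^2 - w - 2) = (w - 2)^3*(w + 1)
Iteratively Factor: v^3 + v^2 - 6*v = (v)*(v^2 + v - 6) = v*(v + 3)*(v - 2)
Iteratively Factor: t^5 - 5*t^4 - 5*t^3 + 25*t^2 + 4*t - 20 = (t + 1)*(t^4 - 6*t^3 + t^2 + 24*t - 20) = (t - 1)*(t + 1)*(t^3 - 5*t^2 - 4*t + 20) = (t - 2)*(t - 1)*(t + 1)*(t^2 - 3*t - 10) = (t - 5)*(t - 2)*(t - 1)*(t + 1)*(t + 2)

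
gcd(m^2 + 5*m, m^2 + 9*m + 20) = m + 5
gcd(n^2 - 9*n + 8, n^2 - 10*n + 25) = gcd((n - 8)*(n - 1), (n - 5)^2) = 1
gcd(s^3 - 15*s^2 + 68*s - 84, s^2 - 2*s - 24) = s - 6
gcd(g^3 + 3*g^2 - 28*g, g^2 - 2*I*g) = g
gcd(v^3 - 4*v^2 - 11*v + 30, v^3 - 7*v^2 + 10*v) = v^2 - 7*v + 10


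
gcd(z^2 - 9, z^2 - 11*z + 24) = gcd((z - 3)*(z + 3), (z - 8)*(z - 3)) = z - 3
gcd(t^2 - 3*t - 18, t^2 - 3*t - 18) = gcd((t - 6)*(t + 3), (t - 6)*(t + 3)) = t^2 - 3*t - 18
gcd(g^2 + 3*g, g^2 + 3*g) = g^2 + 3*g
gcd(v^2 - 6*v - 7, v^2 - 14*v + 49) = v - 7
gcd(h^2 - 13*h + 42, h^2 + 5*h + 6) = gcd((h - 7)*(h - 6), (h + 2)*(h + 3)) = 1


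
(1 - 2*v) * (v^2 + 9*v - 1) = -2*v^3 - 17*v^2 + 11*v - 1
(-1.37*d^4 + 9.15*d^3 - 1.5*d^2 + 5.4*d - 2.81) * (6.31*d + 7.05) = -8.6447*d^5 + 48.078*d^4 + 55.0425*d^3 + 23.499*d^2 + 20.3389*d - 19.8105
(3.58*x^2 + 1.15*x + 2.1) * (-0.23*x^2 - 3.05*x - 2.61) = -0.8234*x^4 - 11.1835*x^3 - 13.3343*x^2 - 9.4065*x - 5.481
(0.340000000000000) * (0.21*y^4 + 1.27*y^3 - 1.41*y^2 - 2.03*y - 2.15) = 0.0714*y^4 + 0.4318*y^3 - 0.4794*y^2 - 0.6902*y - 0.731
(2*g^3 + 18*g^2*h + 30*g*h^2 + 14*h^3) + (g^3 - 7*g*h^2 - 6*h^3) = 3*g^3 + 18*g^2*h + 23*g*h^2 + 8*h^3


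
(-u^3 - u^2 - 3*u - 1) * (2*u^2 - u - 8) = -2*u^5 - u^4 + 3*u^3 + 9*u^2 + 25*u + 8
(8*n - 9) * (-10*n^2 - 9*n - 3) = -80*n^3 + 18*n^2 + 57*n + 27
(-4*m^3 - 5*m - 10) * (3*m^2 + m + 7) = -12*m^5 - 4*m^4 - 43*m^3 - 35*m^2 - 45*m - 70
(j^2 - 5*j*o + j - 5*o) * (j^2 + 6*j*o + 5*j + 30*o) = j^4 + j^3*o + 6*j^3 - 30*j^2*o^2 + 6*j^2*o + 5*j^2 - 180*j*o^2 + 5*j*o - 150*o^2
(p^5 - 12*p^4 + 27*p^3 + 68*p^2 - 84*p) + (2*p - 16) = p^5 - 12*p^4 + 27*p^3 + 68*p^2 - 82*p - 16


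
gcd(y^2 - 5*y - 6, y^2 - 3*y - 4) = y + 1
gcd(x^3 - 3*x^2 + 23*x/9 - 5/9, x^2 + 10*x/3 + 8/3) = 1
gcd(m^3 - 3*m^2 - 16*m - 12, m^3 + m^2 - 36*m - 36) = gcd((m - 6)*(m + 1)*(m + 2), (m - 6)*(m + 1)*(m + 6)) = m^2 - 5*m - 6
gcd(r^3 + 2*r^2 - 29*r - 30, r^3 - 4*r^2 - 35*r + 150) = r^2 + r - 30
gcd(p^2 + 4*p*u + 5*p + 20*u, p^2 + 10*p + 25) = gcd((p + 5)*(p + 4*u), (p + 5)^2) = p + 5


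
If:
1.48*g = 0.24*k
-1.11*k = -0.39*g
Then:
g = 0.00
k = 0.00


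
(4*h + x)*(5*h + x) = 20*h^2 + 9*h*x + x^2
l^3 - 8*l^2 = l^2*(l - 8)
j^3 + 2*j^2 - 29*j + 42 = (j - 3)*(j - 2)*(j + 7)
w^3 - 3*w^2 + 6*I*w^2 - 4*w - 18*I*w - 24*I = (w - 4)*(w + 1)*(w + 6*I)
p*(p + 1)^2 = p^3 + 2*p^2 + p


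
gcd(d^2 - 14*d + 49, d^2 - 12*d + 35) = d - 7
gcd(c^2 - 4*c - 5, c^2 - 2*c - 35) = 1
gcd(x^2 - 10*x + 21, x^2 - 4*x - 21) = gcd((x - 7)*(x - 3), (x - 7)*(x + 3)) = x - 7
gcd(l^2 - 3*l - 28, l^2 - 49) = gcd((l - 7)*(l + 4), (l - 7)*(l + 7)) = l - 7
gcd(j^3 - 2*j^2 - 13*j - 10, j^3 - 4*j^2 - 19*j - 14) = j^2 + 3*j + 2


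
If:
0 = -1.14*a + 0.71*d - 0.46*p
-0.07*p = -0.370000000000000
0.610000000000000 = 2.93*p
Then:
No Solution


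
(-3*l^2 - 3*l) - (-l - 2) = -3*l^2 - 2*l + 2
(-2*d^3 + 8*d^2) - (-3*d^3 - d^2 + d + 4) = d^3 + 9*d^2 - d - 4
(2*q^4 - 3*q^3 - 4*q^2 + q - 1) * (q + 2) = 2*q^5 + q^4 - 10*q^3 - 7*q^2 + q - 2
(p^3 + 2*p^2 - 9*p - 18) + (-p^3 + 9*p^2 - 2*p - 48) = 11*p^2 - 11*p - 66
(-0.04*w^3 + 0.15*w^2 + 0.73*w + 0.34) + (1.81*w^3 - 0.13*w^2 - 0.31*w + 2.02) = 1.77*w^3 + 0.02*w^2 + 0.42*w + 2.36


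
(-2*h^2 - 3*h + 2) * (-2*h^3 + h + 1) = 4*h^5 + 6*h^4 - 6*h^3 - 5*h^2 - h + 2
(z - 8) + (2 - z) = -6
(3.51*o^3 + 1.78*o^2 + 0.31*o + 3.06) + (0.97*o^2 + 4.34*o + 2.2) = 3.51*o^3 + 2.75*o^2 + 4.65*o + 5.26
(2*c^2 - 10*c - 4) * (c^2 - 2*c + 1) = 2*c^4 - 14*c^3 + 18*c^2 - 2*c - 4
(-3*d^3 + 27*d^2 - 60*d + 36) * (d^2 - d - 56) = -3*d^5 + 30*d^4 + 81*d^3 - 1416*d^2 + 3324*d - 2016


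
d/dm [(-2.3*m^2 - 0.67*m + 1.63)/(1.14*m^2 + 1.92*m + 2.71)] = (-3.6522*m^2 - 16.1824*m - 4.9453)/(1.2996*m^4 + 4.3776*m^3 + 9.8652*m^2 + 10.4064*m + 7.3441)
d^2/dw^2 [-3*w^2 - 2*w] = -6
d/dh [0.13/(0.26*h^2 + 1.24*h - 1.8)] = (-0.0676*h - 0.1612)/(0.26*h^2 + 1.24*h - 1.8)^2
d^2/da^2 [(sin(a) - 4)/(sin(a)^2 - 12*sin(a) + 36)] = (-8*sin(a) + cos(a)^2 + 13)*sin(a)/(sin(a) - 6)^4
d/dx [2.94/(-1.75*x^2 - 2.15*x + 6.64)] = (10.29*x + 6.321)/(1.75*x^2 + 2.15*x - 6.64)^2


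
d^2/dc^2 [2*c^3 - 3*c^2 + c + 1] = 12*c - 6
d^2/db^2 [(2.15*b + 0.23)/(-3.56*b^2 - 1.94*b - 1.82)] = (-(2.15*b + 0.23)*(7.12*b + 1.94)*(14.24*b + 3.88) + (45.924*b + 9.9796)*(3.56*b^2 + 1.94*b + 1.82))/(3.56*b^2 + 1.94*b + 1.82)^3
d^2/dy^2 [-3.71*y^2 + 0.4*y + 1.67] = -7.42000000000000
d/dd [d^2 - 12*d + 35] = 2*d - 12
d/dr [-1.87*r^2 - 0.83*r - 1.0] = -3.74*r - 0.83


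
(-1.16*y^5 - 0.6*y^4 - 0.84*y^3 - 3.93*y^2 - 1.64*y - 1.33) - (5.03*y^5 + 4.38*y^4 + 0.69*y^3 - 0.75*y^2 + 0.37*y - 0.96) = -6.19*y^5 - 4.98*y^4 - 1.53*y^3 - 3.18*y^2 - 2.01*y - 0.37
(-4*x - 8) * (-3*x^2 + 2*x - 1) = 12*x^3 + 16*x^2 - 12*x + 8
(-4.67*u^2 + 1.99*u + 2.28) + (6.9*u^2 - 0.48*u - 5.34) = 2.23*u^2 + 1.51*u - 3.06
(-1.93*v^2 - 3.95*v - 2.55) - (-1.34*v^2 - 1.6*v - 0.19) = -0.59*v^2 - 2.35*v - 2.36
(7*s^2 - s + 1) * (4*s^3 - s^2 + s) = 28*s^5 - 11*s^4 + 12*s^3 - 2*s^2 + s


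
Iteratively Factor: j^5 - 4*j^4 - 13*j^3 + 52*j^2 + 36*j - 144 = (j + 2)*(j^4 - 6*j^3 - j^2 + 54*j - 72) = (j - 2)*(j + 2)*(j^3 - 4*j^2 - 9*j + 36) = (j - 3)*(j - 2)*(j + 2)*(j^2 - j - 12) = (j - 4)*(j - 3)*(j - 2)*(j + 2)*(j + 3)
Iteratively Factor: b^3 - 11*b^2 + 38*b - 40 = (b - 5)*(b^2 - 6*b + 8) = (b - 5)*(b - 4)*(b - 2)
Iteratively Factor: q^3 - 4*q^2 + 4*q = (q - 2)*(q^2 - 2*q) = (q - 2)^2*(q)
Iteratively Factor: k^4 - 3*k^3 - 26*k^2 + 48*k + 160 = (k + 4)*(k^3 - 7*k^2 + 2*k + 40) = (k + 2)*(k + 4)*(k^2 - 9*k + 20) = (k - 5)*(k + 2)*(k + 4)*(k - 4)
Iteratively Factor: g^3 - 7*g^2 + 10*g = (g - 5)*(g^2 - 2*g) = (g - 5)*(g - 2)*(g)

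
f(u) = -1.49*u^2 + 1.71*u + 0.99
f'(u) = 1.71 - 2.98*u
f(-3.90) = -28.34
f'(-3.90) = 13.33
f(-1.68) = -6.09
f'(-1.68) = 6.72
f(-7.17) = -87.87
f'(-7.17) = 23.08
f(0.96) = 1.26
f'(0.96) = -1.15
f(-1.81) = -6.99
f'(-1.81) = 7.10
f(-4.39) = -35.23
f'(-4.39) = 14.79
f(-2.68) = -14.29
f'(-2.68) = 9.70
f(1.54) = 0.09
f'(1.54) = -2.88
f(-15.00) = -359.91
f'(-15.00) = 46.41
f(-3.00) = -17.55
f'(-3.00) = 10.65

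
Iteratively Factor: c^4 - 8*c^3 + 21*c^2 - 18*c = (c)*(c^3 - 8*c^2 + 21*c - 18) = c*(c - 2)*(c^2 - 6*c + 9) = c*(c - 3)*(c - 2)*(c - 3)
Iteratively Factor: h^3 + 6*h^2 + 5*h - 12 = (h - 1)*(h^2 + 7*h + 12) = (h - 1)*(h + 4)*(h + 3)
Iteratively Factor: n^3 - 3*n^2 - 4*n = (n + 1)*(n^2 - 4*n) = (n - 4)*(n + 1)*(n)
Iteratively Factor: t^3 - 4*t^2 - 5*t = (t)*(t^2 - 4*t - 5) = t*(t - 5)*(t + 1)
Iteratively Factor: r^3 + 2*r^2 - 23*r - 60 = (r + 3)*(r^2 - r - 20) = (r - 5)*(r + 3)*(r + 4)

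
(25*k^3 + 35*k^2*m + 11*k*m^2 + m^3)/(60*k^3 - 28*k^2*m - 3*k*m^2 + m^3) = (5*k^2 + 6*k*m + m^2)/(12*k^2 - 8*k*m + m^2)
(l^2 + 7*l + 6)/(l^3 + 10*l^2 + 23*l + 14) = (l + 6)/(l^2 + 9*l + 14)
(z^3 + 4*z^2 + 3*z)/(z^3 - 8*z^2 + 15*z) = (z^2 + 4*z + 3)/(z^2 - 8*z + 15)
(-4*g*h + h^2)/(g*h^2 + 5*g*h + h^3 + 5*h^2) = (-4*g + h)/(g*h + 5*g + h^2 + 5*h)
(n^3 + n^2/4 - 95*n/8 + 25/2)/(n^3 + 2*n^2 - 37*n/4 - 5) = (4*n - 5)/(2*(2*n + 1))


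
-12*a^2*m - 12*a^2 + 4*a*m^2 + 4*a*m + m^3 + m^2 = (-2*a + m)*(6*a + m)*(m + 1)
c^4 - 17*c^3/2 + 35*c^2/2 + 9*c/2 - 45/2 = (c - 5)*(c - 3)*(c - 3/2)*(c + 1)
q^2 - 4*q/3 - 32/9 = (q - 8/3)*(q + 4/3)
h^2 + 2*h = h*(h + 2)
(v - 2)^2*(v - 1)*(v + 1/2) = v^4 - 9*v^3/2 + 11*v^2/2 - 2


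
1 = 1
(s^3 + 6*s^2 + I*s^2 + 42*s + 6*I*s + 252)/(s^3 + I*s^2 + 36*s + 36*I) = (s^2 + s*(6 + 7*I) + 42*I)/(s^2 + 7*I*s - 6)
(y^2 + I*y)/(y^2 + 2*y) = (y + I)/(y + 2)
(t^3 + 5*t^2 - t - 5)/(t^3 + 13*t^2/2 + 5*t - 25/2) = 2*(t + 1)/(2*t + 5)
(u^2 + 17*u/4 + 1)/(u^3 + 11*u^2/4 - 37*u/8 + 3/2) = 2*(4*u + 1)/(8*u^2 - 10*u + 3)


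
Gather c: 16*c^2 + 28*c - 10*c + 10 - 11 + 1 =16*c^2 + 18*c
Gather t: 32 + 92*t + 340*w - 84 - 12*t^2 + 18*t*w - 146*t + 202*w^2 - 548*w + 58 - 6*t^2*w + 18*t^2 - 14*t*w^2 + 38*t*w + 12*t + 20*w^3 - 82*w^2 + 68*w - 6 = t^2*(6 - 6*w) + t*(-14*w^2 + 56*w - 42) + 20*w^3 + 120*w^2 - 140*w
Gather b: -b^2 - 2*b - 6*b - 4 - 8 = -b^2 - 8*b - 12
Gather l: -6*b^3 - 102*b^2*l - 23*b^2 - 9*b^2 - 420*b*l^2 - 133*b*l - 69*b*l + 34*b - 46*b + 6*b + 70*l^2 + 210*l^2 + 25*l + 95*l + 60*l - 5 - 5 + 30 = -6*b^3 - 32*b^2 - 6*b + l^2*(280 - 420*b) + l*(-102*b^2 - 202*b + 180) + 20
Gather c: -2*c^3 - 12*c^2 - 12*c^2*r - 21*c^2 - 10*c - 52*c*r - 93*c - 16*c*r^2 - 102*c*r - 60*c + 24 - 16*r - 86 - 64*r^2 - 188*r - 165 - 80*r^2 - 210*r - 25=-2*c^3 + c^2*(-12*r - 33) + c*(-16*r^2 - 154*r - 163) - 144*r^2 - 414*r - 252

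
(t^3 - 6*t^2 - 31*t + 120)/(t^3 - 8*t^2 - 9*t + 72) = (t + 5)/(t + 3)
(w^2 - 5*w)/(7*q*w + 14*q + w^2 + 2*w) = w*(w - 5)/(7*q*w + 14*q + w^2 + 2*w)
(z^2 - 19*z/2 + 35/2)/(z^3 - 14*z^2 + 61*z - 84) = (z - 5/2)/(z^2 - 7*z + 12)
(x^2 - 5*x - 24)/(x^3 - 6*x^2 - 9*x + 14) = (x^2 - 5*x - 24)/(x^3 - 6*x^2 - 9*x + 14)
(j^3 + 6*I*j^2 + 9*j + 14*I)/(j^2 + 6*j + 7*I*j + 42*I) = (j^2 - I*j + 2)/(j + 6)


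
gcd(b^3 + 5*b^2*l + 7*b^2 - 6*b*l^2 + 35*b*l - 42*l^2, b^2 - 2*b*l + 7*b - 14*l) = b + 7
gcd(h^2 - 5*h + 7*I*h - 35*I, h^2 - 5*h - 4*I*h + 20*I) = h - 5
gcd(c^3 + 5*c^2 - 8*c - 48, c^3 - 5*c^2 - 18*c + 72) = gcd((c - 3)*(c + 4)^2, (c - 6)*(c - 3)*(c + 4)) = c^2 + c - 12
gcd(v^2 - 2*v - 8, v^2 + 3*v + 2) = v + 2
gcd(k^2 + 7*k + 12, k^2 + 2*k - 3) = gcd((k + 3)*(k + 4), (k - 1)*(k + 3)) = k + 3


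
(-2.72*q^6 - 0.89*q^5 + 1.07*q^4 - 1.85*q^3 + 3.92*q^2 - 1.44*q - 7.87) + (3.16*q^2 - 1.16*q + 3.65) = -2.72*q^6 - 0.89*q^5 + 1.07*q^4 - 1.85*q^3 + 7.08*q^2 - 2.6*q - 4.22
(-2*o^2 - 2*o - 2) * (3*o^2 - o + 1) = -6*o^4 - 4*o^3 - 6*o^2 - 2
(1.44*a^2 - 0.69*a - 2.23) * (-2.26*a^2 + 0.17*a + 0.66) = -3.2544*a^4 + 1.8042*a^3 + 5.8729*a^2 - 0.8345*a - 1.4718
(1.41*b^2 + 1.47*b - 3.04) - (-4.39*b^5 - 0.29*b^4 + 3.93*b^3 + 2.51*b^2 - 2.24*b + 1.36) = 4.39*b^5 + 0.29*b^4 - 3.93*b^3 - 1.1*b^2 + 3.71*b - 4.4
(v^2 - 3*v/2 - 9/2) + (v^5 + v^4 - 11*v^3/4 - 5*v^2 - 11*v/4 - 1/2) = v^5 + v^4 - 11*v^3/4 - 4*v^2 - 17*v/4 - 5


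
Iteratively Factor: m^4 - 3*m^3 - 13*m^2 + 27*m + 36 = (m - 3)*(m^3 - 13*m - 12) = (m - 3)*(m + 3)*(m^2 - 3*m - 4) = (m - 4)*(m - 3)*(m + 3)*(m + 1)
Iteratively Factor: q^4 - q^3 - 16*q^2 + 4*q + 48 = (q + 2)*(q^3 - 3*q^2 - 10*q + 24) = (q - 4)*(q + 2)*(q^2 + q - 6) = (q - 4)*(q - 2)*(q + 2)*(q + 3)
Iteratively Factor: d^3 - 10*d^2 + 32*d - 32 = (d - 2)*(d^2 - 8*d + 16) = (d - 4)*(d - 2)*(d - 4)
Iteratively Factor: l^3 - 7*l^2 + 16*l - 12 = (l - 3)*(l^2 - 4*l + 4) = (l - 3)*(l - 2)*(l - 2)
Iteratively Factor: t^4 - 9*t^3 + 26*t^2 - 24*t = (t - 4)*(t^3 - 5*t^2 + 6*t) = (t - 4)*(t - 2)*(t^2 - 3*t) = (t - 4)*(t - 3)*(t - 2)*(t)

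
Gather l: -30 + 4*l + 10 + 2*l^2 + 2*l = 2*l^2 + 6*l - 20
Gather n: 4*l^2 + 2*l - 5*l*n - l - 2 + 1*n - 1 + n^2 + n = 4*l^2 + l + n^2 + n*(2 - 5*l) - 3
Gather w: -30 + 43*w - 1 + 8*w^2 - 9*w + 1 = 8*w^2 + 34*w - 30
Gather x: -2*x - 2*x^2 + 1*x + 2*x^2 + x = 0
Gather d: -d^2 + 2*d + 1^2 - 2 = -d^2 + 2*d - 1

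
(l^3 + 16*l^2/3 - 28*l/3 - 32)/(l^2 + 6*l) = l - 2/3 - 16/(3*l)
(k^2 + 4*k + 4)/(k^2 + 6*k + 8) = (k + 2)/(k + 4)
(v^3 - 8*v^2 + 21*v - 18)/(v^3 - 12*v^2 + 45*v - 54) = (v - 2)/(v - 6)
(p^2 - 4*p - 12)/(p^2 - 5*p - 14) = (p - 6)/(p - 7)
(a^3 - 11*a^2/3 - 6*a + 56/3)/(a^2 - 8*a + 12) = (3*a^2 - 5*a - 28)/(3*(a - 6))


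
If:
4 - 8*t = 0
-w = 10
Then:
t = 1/2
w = -10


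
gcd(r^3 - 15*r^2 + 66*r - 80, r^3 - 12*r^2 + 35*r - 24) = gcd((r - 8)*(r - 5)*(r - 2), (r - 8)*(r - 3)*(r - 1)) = r - 8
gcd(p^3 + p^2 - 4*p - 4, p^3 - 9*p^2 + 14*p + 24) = p + 1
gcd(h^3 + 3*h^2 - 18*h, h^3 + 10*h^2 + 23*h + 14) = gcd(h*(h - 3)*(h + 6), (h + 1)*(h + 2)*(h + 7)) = 1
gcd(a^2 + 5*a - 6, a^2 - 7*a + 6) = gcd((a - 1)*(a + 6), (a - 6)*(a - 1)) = a - 1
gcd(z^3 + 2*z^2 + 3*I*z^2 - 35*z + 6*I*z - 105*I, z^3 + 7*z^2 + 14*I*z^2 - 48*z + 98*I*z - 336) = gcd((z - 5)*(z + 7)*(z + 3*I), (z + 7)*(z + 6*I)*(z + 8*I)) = z + 7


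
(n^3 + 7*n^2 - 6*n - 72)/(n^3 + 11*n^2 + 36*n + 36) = (n^2 + n - 12)/(n^2 + 5*n + 6)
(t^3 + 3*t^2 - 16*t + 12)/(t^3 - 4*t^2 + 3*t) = (t^2 + 4*t - 12)/(t*(t - 3))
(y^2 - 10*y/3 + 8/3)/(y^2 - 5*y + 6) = (y - 4/3)/(y - 3)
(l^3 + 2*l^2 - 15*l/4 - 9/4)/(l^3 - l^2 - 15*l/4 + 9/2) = (2*l^2 + 7*l + 3)/(2*l^2 + l - 6)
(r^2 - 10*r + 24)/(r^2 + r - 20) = (r - 6)/(r + 5)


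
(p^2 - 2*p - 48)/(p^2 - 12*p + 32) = (p + 6)/(p - 4)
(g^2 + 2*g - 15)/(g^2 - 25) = (g - 3)/(g - 5)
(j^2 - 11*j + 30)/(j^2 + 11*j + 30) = (j^2 - 11*j + 30)/(j^2 + 11*j + 30)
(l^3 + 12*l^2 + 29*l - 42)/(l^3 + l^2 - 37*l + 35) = (l + 6)/(l - 5)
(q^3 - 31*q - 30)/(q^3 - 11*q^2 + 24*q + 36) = (q + 5)/(q - 6)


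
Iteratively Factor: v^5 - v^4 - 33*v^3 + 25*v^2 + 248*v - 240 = (v + 4)*(v^4 - 5*v^3 - 13*v^2 + 77*v - 60) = (v - 5)*(v + 4)*(v^3 - 13*v + 12) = (v - 5)*(v + 4)^2*(v^2 - 4*v + 3) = (v - 5)*(v - 3)*(v + 4)^2*(v - 1)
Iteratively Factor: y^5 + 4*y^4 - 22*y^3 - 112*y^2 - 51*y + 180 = (y - 5)*(y^4 + 9*y^3 + 23*y^2 + 3*y - 36) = (y - 5)*(y + 3)*(y^3 + 6*y^2 + 5*y - 12) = (y - 5)*(y + 3)^2*(y^2 + 3*y - 4) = (y - 5)*(y - 1)*(y + 3)^2*(y + 4)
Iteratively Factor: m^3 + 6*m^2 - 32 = (m + 4)*(m^2 + 2*m - 8) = (m + 4)^2*(m - 2)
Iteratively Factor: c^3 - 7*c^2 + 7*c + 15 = (c - 5)*(c^2 - 2*c - 3) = (c - 5)*(c + 1)*(c - 3)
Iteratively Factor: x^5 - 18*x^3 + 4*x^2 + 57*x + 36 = (x - 3)*(x^4 + 3*x^3 - 9*x^2 - 23*x - 12) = (x - 3)*(x + 1)*(x^3 + 2*x^2 - 11*x - 12) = (x - 3)^2*(x + 1)*(x^2 + 5*x + 4) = (x - 3)^2*(x + 1)^2*(x + 4)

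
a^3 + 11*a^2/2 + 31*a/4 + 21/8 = (a + 1/2)*(a + 3/2)*(a + 7/2)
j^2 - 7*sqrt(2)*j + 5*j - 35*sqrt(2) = (j + 5)*(j - 7*sqrt(2))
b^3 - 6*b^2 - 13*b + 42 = (b - 7)*(b - 2)*(b + 3)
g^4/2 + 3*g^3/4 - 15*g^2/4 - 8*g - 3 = (g/2 + 1)*(g - 3)*(g + 1/2)*(g + 2)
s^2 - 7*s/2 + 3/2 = (s - 3)*(s - 1/2)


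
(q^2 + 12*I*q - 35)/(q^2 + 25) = (q + 7*I)/(q - 5*I)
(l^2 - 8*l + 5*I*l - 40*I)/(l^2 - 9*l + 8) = (l + 5*I)/(l - 1)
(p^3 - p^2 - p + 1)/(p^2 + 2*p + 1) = (p^2 - 2*p + 1)/(p + 1)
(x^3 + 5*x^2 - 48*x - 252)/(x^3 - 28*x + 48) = (x^2 - x - 42)/(x^2 - 6*x + 8)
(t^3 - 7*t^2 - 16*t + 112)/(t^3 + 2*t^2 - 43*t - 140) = (t - 4)/(t + 5)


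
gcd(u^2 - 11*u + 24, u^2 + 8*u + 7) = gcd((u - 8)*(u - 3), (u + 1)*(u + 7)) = 1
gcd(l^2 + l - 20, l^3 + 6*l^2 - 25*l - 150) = l + 5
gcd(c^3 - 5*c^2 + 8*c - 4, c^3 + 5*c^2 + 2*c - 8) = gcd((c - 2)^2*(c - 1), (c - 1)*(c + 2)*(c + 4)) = c - 1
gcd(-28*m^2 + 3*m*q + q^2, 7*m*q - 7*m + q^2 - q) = 7*m + q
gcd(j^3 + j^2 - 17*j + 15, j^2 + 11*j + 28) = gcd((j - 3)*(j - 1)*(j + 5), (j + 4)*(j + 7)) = 1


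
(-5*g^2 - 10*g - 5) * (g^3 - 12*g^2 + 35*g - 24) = -5*g^5 + 50*g^4 - 60*g^3 - 170*g^2 + 65*g + 120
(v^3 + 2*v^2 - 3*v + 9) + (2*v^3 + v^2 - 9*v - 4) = 3*v^3 + 3*v^2 - 12*v + 5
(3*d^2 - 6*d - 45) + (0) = 3*d^2 - 6*d - 45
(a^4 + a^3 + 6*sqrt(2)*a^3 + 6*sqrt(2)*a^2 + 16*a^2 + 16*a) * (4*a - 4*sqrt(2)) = 4*a^5 + 4*a^4 + 20*sqrt(2)*a^4 + 16*a^3 + 20*sqrt(2)*a^3 - 64*sqrt(2)*a^2 + 16*a^2 - 64*sqrt(2)*a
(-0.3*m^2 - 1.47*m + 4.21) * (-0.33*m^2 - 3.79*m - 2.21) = 0.099*m^4 + 1.6221*m^3 + 4.845*m^2 - 12.7072*m - 9.3041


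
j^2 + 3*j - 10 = (j - 2)*(j + 5)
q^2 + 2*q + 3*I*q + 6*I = (q + 2)*(q + 3*I)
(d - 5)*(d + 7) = d^2 + 2*d - 35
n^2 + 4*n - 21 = (n - 3)*(n + 7)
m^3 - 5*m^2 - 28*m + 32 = (m - 8)*(m - 1)*(m + 4)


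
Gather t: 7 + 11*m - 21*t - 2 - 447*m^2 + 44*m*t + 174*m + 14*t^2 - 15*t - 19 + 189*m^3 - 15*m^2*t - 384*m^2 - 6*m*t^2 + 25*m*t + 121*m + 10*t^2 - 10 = 189*m^3 - 831*m^2 + 306*m + t^2*(24 - 6*m) + t*(-15*m^2 + 69*m - 36) - 24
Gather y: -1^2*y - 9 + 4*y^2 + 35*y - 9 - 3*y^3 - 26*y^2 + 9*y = -3*y^3 - 22*y^2 + 43*y - 18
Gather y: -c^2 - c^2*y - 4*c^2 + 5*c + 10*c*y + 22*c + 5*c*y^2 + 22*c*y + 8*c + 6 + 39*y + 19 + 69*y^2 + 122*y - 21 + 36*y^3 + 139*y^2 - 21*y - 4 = -5*c^2 + 35*c + 36*y^3 + y^2*(5*c + 208) + y*(-c^2 + 32*c + 140)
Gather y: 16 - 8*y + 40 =56 - 8*y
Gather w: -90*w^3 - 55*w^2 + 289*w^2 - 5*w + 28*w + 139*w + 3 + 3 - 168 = -90*w^3 + 234*w^2 + 162*w - 162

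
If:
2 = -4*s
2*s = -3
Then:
No Solution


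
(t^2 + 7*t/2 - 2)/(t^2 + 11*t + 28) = (t - 1/2)/(t + 7)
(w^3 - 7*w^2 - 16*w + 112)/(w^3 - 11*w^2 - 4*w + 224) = (w - 4)/(w - 8)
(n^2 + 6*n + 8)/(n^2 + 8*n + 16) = (n + 2)/(n + 4)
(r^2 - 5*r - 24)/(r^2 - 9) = (r - 8)/(r - 3)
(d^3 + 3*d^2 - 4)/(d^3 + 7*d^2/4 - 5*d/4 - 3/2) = 4*(d + 2)/(4*d + 3)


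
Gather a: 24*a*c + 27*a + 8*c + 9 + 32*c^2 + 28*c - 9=a*(24*c + 27) + 32*c^2 + 36*c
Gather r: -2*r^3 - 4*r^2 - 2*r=-2*r^3 - 4*r^2 - 2*r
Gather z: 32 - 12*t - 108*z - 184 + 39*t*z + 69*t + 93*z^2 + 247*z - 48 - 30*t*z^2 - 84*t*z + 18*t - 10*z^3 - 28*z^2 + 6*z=75*t - 10*z^3 + z^2*(65 - 30*t) + z*(145 - 45*t) - 200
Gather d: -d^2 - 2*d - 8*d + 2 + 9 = -d^2 - 10*d + 11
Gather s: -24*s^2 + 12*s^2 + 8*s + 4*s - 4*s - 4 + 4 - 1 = -12*s^2 + 8*s - 1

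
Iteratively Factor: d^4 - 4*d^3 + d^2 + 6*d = (d + 1)*(d^3 - 5*d^2 + 6*d) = d*(d + 1)*(d^2 - 5*d + 6) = d*(d - 3)*(d + 1)*(d - 2)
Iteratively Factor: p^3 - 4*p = (p - 2)*(p^2 + 2*p) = (p - 2)*(p + 2)*(p)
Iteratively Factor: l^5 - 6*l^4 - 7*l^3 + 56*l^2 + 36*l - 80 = (l - 4)*(l^4 - 2*l^3 - 15*l^2 - 4*l + 20) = (l - 4)*(l + 2)*(l^3 - 4*l^2 - 7*l + 10) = (l - 5)*(l - 4)*(l + 2)*(l^2 + l - 2) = (l - 5)*(l - 4)*(l - 1)*(l + 2)*(l + 2)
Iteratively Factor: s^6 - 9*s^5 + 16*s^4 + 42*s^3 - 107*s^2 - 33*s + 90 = (s - 3)*(s^5 - 6*s^4 - 2*s^3 + 36*s^2 + s - 30) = (s - 5)*(s - 3)*(s^4 - s^3 - 7*s^2 + s + 6) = (s - 5)*(s - 3)^2*(s^3 + 2*s^2 - s - 2) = (s - 5)*(s - 3)^2*(s + 1)*(s^2 + s - 2) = (s - 5)*(s - 3)^2*(s + 1)*(s + 2)*(s - 1)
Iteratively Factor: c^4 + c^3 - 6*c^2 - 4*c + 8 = (c - 1)*(c^3 + 2*c^2 - 4*c - 8) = (c - 1)*(c + 2)*(c^2 - 4) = (c - 1)*(c + 2)^2*(c - 2)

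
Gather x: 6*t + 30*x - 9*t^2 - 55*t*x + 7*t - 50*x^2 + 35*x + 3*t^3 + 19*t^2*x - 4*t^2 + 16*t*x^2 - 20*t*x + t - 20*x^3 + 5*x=3*t^3 - 13*t^2 + 14*t - 20*x^3 + x^2*(16*t - 50) + x*(19*t^2 - 75*t + 70)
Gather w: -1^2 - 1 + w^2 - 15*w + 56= w^2 - 15*w + 54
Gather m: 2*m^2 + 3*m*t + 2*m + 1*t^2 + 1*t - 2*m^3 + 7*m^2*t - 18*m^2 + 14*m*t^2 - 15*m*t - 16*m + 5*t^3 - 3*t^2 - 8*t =-2*m^3 + m^2*(7*t - 16) + m*(14*t^2 - 12*t - 14) + 5*t^3 - 2*t^2 - 7*t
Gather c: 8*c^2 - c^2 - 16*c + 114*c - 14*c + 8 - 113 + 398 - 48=7*c^2 + 84*c + 245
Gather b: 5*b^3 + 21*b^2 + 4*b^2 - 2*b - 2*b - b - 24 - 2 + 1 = 5*b^3 + 25*b^2 - 5*b - 25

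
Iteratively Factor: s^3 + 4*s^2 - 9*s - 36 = (s - 3)*(s^2 + 7*s + 12) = (s - 3)*(s + 4)*(s + 3)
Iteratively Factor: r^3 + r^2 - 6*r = (r + 3)*(r^2 - 2*r) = r*(r + 3)*(r - 2)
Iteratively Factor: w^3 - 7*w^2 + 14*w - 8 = (w - 2)*(w^2 - 5*w + 4) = (w - 4)*(w - 2)*(w - 1)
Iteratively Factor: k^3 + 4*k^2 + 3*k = (k + 1)*(k^2 + 3*k) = (k + 1)*(k + 3)*(k)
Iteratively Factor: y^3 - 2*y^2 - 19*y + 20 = (y - 5)*(y^2 + 3*y - 4) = (y - 5)*(y + 4)*(y - 1)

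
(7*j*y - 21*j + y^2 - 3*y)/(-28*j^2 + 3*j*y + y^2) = (y - 3)/(-4*j + y)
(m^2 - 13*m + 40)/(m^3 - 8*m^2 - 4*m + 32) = (m - 5)/(m^2 - 4)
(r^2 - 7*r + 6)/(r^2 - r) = (r - 6)/r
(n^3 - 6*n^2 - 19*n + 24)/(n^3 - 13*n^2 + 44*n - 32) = (n + 3)/(n - 4)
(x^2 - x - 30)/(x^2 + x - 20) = (x - 6)/(x - 4)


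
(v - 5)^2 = v^2 - 10*v + 25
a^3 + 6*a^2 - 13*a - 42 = (a - 3)*(a + 2)*(a + 7)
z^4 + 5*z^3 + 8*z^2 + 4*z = z*(z + 1)*(z + 2)^2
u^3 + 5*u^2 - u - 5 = (u - 1)*(u + 1)*(u + 5)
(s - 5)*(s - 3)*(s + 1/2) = s^3 - 15*s^2/2 + 11*s + 15/2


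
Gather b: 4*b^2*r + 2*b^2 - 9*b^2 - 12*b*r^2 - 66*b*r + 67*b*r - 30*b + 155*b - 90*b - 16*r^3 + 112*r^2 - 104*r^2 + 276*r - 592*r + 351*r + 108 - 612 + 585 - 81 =b^2*(4*r - 7) + b*(-12*r^2 + r + 35) - 16*r^3 + 8*r^2 + 35*r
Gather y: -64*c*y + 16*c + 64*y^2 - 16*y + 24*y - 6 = 16*c + 64*y^2 + y*(8 - 64*c) - 6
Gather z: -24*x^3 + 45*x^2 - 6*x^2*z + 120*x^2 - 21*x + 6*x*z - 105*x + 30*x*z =-24*x^3 + 165*x^2 - 126*x + z*(-6*x^2 + 36*x)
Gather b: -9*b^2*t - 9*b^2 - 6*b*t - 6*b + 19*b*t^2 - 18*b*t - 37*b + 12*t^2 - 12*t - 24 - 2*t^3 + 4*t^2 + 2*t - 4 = b^2*(-9*t - 9) + b*(19*t^2 - 24*t - 43) - 2*t^3 + 16*t^2 - 10*t - 28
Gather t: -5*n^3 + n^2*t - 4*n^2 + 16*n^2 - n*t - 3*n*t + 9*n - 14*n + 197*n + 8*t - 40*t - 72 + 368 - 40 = -5*n^3 + 12*n^2 + 192*n + t*(n^2 - 4*n - 32) + 256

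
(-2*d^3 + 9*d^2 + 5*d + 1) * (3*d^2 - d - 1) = -6*d^5 + 29*d^4 + 8*d^3 - 11*d^2 - 6*d - 1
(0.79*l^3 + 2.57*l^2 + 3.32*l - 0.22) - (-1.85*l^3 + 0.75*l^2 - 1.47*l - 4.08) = 2.64*l^3 + 1.82*l^2 + 4.79*l + 3.86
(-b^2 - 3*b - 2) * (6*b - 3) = -6*b^3 - 15*b^2 - 3*b + 6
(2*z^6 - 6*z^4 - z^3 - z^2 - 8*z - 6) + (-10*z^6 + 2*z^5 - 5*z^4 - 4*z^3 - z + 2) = -8*z^6 + 2*z^5 - 11*z^4 - 5*z^3 - z^2 - 9*z - 4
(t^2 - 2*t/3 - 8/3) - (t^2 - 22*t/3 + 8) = 20*t/3 - 32/3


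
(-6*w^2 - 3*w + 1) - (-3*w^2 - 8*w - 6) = -3*w^2 + 5*w + 7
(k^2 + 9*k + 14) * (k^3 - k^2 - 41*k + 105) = k^5 + 8*k^4 - 36*k^3 - 278*k^2 + 371*k + 1470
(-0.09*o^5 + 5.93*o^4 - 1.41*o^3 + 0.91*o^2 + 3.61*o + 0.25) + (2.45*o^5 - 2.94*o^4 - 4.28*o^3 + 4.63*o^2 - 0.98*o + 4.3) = 2.36*o^5 + 2.99*o^4 - 5.69*o^3 + 5.54*o^2 + 2.63*o + 4.55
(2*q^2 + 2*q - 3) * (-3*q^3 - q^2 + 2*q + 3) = -6*q^5 - 8*q^4 + 11*q^3 + 13*q^2 - 9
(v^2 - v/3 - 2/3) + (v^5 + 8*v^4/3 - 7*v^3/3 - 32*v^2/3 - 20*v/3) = v^5 + 8*v^4/3 - 7*v^3/3 - 29*v^2/3 - 7*v - 2/3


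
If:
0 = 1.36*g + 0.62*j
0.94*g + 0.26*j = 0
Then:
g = 0.00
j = 0.00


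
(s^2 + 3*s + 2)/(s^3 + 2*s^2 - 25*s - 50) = (s + 1)/(s^2 - 25)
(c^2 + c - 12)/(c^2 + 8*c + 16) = (c - 3)/(c + 4)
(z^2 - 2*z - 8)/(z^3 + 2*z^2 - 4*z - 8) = (z - 4)/(z^2 - 4)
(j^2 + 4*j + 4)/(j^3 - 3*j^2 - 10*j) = (j + 2)/(j*(j - 5))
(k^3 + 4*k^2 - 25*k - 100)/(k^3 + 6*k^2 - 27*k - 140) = (k + 5)/(k + 7)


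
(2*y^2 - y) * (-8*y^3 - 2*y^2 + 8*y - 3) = -16*y^5 + 4*y^4 + 18*y^3 - 14*y^2 + 3*y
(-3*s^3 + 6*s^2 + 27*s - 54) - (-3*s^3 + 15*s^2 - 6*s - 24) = -9*s^2 + 33*s - 30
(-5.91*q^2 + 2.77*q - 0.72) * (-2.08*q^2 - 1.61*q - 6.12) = 12.2928*q^4 + 3.7535*q^3 + 33.2071*q^2 - 15.7932*q + 4.4064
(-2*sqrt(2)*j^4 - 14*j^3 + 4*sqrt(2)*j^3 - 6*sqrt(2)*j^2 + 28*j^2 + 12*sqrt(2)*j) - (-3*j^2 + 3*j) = -2*sqrt(2)*j^4 - 14*j^3 + 4*sqrt(2)*j^3 - 6*sqrt(2)*j^2 + 31*j^2 - 3*j + 12*sqrt(2)*j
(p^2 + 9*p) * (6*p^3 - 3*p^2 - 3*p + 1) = 6*p^5 + 51*p^4 - 30*p^3 - 26*p^2 + 9*p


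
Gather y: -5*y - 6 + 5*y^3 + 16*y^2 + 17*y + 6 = 5*y^3 + 16*y^2 + 12*y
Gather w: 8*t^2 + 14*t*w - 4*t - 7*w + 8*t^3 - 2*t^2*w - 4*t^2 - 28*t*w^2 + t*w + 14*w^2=8*t^3 + 4*t^2 - 4*t + w^2*(14 - 28*t) + w*(-2*t^2 + 15*t - 7)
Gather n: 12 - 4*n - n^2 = -n^2 - 4*n + 12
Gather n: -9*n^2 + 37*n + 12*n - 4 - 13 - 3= -9*n^2 + 49*n - 20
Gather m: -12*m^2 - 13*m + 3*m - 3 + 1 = -12*m^2 - 10*m - 2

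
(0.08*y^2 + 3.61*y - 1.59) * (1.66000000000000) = 0.1328*y^2 + 5.9926*y - 2.6394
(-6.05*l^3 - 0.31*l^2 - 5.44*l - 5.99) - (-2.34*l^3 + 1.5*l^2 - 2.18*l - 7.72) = -3.71*l^3 - 1.81*l^2 - 3.26*l + 1.73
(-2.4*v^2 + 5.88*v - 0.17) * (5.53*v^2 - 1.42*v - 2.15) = -13.272*v^4 + 35.9244*v^3 - 4.1297*v^2 - 12.4006*v + 0.3655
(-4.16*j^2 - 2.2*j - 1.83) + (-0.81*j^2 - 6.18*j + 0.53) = -4.97*j^2 - 8.38*j - 1.3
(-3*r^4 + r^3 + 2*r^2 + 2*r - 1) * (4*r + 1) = -12*r^5 + r^4 + 9*r^3 + 10*r^2 - 2*r - 1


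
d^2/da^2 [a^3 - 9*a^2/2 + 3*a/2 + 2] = 6*a - 9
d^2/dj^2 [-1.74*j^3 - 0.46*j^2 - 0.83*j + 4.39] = -10.44*j - 0.92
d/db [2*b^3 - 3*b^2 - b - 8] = 6*b^2 - 6*b - 1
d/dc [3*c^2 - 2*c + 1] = 6*c - 2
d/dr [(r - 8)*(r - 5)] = 2*r - 13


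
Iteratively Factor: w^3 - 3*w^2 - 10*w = (w)*(w^2 - 3*w - 10) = w*(w - 5)*(w + 2)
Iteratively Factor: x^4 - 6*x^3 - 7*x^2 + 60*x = (x - 5)*(x^3 - x^2 - 12*x) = (x - 5)*(x + 3)*(x^2 - 4*x) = x*(x - 5)*(x + 3)*(x - 4)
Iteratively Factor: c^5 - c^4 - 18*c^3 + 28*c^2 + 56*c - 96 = (c + 2)*(c^4 - 3*c^3 - 12*c^2 + 52*c - 48) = (c - 2)*(c + 2)*(c^3 - c^2 - 14*c + 24) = (c - 2)^2*(c + 2)*(c^2 + c - 12) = (c - 2)^2*(c + 2)*(c + 4)*(c - 3)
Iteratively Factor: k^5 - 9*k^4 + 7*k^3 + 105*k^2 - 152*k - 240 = (k - 4)*(k^4 - 5*k^3 - 13*k^2 + 53*k + 60) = (k - 4)^2*(k^3 - k^2 - 17*k - 15) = (k - 5)*(k - 4)^2*(k^2 + 4*k + 3) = (k - 5)*(k - 4)^2*(k + 3)*(k + 1)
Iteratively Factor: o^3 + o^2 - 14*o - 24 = (o + 2)*(o^2 - o - 12) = (o + 2)*(o + 3)*(o - 4)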